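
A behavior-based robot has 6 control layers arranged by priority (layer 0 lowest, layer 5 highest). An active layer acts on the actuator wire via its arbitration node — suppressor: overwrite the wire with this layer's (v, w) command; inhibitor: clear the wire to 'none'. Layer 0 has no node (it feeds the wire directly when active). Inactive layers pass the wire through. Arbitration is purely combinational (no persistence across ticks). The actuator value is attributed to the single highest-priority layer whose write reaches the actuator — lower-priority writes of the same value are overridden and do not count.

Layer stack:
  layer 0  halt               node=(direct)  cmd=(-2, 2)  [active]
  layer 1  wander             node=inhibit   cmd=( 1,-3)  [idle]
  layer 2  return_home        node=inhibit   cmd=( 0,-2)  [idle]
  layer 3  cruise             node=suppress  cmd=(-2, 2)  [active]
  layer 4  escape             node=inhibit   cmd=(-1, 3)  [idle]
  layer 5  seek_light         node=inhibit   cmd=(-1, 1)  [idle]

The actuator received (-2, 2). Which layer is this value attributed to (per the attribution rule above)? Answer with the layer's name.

L0 halt: active, feeds wire = (-2, 2)
L1 wander: idle → wire stays (-2, 2)
L2 return_home: idle → wire stays (-2, 2)
L3 cruise: active, suppressor → wire = (-2, 2)
L4 escape: idle → wire stays (-2, 2)
L5 seek_light: idle → wire stays (-2, 2)
actuator = (-2, 2)
last writer: layer 3 = cruise

cruise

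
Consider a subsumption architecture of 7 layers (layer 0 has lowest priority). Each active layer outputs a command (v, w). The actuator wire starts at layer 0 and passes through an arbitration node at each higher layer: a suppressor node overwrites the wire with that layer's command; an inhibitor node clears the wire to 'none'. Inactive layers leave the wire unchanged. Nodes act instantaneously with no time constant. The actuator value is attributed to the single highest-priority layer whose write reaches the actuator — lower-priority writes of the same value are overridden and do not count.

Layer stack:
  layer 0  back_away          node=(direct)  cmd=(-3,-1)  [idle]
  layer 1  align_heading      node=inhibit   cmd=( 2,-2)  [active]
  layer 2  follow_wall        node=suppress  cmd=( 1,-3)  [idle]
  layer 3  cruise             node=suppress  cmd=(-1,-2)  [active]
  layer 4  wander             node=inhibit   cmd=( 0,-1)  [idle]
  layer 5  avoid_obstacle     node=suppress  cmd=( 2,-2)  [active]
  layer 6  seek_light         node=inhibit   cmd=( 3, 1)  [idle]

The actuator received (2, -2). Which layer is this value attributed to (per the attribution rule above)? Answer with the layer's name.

[0] back_away off; wire := none
[1] align_heading on (inhibit); wire := none
[2] follow_wall off; pass none
[3] cruise on (suppress); wire := (-1, -2)
[4] wander off; pass (-1, -2)
[5] avoid_obstacle on (suppress); wire := (2, -2)
[6] seek_light off; pass (2, -2)
output (2, -2)
last writer: layer 5 = avoid_obstacle

avoid_obstacle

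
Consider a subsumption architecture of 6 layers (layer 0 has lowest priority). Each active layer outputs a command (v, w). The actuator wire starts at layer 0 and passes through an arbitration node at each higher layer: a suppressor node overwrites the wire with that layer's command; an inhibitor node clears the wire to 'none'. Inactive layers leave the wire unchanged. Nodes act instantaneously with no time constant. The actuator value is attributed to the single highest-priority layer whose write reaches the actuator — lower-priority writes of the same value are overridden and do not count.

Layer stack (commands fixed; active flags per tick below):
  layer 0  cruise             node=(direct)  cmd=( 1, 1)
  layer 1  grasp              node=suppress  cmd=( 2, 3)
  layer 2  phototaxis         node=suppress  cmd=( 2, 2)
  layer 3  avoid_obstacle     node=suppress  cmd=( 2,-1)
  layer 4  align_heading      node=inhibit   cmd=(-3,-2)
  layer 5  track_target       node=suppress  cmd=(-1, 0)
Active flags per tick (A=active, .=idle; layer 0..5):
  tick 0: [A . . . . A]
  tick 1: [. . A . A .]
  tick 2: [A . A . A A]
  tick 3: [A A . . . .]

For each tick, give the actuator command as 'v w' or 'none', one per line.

-1 0
none
-1 0
2 3

tick 0:
  L0 cruise: active, feeds wire = (1, 1)
  L1 grasp: idle → wire stays (1, 1)
  L2 phototaxis: idle → wire stays (1, 1)
  L3 avoid_obstacle: idle → wire stays (1, 1)
  L4 align_heading: idle → wire stays (1, 1)
  L5 track_target: active, suppressor → wire = (-1, 0)
  actuator = (-1, 0)
tick 1:
  L0 cruise: idle → wire = none
  L1 grasp: idle → wire stays none
  L2 phototaxis: active, suppressor → wire = (2, 2)
  L3 avoid_obstacle: idle → wire stays (2, 2)
  L4 align_heading: active, inhibitor → wire = none
  L5 track_target: idle → wire stays none
  actuator = none
tick 2:
  L0 cruise: active, feeds wire = (1, 1)
  L1 grasp: idle → wire stays (1, 1)
  L2 phototaxis: active, suppressor → wire = (2, 2)
  L3 avoid_obstacle: idle → wire stays (2, 2)
  L4 align_heading: active, inhibitor → wire = none
  L5 track_target: active, suppressor → wire = (-1, 0)
  actuator = (-1, 0)
tick 3:
  L0 cruise: active, feeds wire = (1, 1)
  L1 grasp: active, suppressor → wire = (2, 3)
  L2 phototaxis: idle → wire stays (2, 3)
  L3 avoid_obstacle: idle → wire stays (2, 3)
  L4 align_heading: idle → wire stays (2, 3)
  L5 track_target: idle → wire stays (2, 3)
  actuator = (2, 3)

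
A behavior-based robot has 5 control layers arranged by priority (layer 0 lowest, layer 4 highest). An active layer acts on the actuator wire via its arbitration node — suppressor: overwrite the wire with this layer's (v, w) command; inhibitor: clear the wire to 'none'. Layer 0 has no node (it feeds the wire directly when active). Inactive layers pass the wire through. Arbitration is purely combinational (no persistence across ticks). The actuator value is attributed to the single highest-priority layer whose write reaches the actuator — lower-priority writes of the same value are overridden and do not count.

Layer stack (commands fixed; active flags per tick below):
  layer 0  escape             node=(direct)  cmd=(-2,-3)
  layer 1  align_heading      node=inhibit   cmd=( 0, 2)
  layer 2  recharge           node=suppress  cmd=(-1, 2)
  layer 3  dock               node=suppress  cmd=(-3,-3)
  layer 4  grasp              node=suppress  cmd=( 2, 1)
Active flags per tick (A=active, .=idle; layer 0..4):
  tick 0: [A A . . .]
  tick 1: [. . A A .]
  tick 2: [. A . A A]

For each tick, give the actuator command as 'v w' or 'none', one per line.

tick 0:
  L0 escape: active, feeds wire = (-2, -3)
  L1 align_heading: active, inhibitor → wire = none
  L2 recharge: idle → wire stays none
  L3 dock: idle → wire stays none
  L4 grasp: idle → wire stays none
  actuator = none
tick 1:
  L0 escape: idle → wire = none
  L1 align_heading: idle → wire stays none
  L2 recharge: active, suppressor → wire = (-1, 2)
  L3 dock: active, suppressor → wire = (-3, -3)
  L4 grasp: idle → wire stays (-3, -3)
  actuator = (-3, -3)
tick 2:
  L0 escape: idle → wire = none
  L1 align_heading: active, inhibitor → wire = none
  L2 recharge: idle → wire stays none
  L3 dock: active, suppressor → wire = (-3, -3)
  L4 grasp: active, suppressor → wire = (2, 1)
  actuator = (2, 1)

none
-3 -3
2 1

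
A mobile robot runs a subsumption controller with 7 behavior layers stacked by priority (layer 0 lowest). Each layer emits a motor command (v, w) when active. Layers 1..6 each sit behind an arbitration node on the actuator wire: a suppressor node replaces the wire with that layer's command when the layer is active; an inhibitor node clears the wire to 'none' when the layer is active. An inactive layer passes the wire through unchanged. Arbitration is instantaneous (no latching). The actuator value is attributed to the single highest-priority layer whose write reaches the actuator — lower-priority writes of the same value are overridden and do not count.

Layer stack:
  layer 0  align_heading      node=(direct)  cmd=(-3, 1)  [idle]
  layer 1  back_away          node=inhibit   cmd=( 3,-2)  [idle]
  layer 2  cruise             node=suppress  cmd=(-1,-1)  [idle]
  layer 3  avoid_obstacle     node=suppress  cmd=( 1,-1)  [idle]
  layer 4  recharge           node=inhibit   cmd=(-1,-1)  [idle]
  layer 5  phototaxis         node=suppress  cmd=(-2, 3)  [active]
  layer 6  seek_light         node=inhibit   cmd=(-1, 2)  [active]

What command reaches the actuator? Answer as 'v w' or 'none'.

none

L0 align_heading: idle → wire = none
L1 back_away: idle → wire stays none
L2 cruise: idle → wire stays none
L3 avoid_obstacle: idle → wire stays none
L4 recharge: idle → wire stays none
L5 phototaxis: active, suppressor → wire = (-2, 3)
L6 seek_light: active, inhibitor → wire = none
actuator = none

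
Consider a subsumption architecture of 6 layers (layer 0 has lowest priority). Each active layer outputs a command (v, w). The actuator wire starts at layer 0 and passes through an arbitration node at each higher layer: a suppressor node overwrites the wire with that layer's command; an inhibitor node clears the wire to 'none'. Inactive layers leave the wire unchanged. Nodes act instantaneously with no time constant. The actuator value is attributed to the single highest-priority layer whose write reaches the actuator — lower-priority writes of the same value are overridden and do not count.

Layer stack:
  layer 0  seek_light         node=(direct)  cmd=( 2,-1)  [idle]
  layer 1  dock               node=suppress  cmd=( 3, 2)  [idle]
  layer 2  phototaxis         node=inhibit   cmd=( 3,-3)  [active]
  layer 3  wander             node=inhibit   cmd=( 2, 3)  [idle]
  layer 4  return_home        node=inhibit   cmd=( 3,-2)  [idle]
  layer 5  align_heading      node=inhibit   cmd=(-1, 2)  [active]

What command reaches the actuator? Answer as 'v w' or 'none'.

layer 0 (seek_light) idle — none
layer 1 (dock) idle — unchanged: none
layer 2 (phototaxis) active — inhibits: none
layer 3 (wander) idle — unchanged: none
layer 4 (return_home) idle — unchanged: none
layer 5 (align_heading) active — inhibits: none
→ actuator none

none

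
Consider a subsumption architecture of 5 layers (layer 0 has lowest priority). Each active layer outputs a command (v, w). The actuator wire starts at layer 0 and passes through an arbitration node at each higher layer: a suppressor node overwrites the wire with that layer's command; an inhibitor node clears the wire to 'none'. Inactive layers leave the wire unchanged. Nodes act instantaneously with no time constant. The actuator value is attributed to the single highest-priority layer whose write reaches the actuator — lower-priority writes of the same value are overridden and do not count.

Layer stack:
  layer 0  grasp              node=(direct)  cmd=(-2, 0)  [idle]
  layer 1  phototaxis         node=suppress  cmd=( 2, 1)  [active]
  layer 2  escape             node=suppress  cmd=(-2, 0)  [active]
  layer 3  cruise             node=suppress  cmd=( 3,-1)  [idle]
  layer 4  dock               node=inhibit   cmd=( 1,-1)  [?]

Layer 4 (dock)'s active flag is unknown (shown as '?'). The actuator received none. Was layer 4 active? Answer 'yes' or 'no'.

yes

If layer 4 is active=yes:
  actuator would be none
If layer 4 is active=no:
  actuator would be (-2, 0)
Observed none, so layer 4 was active.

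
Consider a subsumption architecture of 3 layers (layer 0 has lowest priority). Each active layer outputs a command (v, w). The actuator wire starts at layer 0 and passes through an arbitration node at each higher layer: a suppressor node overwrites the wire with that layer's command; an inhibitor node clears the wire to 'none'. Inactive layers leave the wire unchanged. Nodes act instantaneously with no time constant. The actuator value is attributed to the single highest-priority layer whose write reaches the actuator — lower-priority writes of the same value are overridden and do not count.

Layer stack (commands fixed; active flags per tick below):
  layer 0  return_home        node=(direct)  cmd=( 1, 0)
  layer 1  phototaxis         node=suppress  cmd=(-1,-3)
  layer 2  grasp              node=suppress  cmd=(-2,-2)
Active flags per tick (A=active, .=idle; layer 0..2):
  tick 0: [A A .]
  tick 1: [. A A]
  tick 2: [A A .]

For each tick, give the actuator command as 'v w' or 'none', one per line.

-1 -3
-2 -2
-1 -3

tick 0:
  L0 return_home: active, feeds wire = (1, 0)
  L1 phototaxis: active, suppressor → wire = (-1, -3)
  L2 grasp: idle → wire stays (-1, -3)
  actuator = (-1, -3)
tick 1:
  L0 return_home: idle → wire = none
  L1 phototaxis: active, suppressor → wire = (-1, -3)
  L2 grasp: active, suppressor → wire = (-2, -2)
  actuator = (-2, -2)
tick 2:
  L0 return_home: active, feeds wire = (1, 0)
  L1 phototaxis: active, suppressor → wire = (-1, -3)
  L2 grasp: idle → wire stays (-1, -3)
  actuator = (-1, -3)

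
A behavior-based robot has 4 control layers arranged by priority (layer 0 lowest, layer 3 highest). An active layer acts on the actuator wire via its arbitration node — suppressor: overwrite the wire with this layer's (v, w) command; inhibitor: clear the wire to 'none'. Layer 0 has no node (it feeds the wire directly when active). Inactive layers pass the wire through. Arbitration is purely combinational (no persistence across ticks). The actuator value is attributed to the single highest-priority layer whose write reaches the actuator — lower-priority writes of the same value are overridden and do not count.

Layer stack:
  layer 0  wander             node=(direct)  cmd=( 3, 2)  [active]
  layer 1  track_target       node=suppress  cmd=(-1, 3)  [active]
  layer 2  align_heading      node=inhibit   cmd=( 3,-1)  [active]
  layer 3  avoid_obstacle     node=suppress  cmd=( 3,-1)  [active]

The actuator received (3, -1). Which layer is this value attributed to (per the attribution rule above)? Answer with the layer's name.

avoid_obstacle

L0 wander: active, feeds wire = (3, 2)
L1 track_target: active, suppressor → wire = (-1, 3)
L2 align_heading: active, inhibitor → wire = none
L3 avoid_obstacle: active, suppressor → wire = (3, -1)
actuator = (3, -1)
last writer: layer 3 = avoid_obstacle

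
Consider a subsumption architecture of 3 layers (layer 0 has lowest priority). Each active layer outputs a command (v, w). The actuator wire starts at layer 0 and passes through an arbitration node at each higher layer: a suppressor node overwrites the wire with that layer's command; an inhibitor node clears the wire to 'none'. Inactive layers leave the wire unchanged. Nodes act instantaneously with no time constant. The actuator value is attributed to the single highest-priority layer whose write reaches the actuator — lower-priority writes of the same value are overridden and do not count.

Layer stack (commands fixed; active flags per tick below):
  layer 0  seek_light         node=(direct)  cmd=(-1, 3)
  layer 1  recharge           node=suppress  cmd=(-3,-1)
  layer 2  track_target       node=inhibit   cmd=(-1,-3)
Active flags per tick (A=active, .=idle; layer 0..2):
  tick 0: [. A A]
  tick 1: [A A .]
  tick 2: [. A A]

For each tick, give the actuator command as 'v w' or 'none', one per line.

tick 0:
  [0] seek_light off; wire := none
  [1] recharge on (suppress); wire := (-3, -1)
  [2] track_target on (inhibit); wire := none
  output none
tick 1:
  [0] seek_light on; wire := (-1, 3)
  [1] recharge on (suppress); wire := (-3, -1)
  [2] track_target off; pass (-3, -1)
  output (-3, -1)
tick 2:
  [0] seek_light off; wire := none
  [1] recharge on (suppress); wire := (-3, -1)
  [2] track_target on (inhibit); wire := none
  output none

none
-3 -1
none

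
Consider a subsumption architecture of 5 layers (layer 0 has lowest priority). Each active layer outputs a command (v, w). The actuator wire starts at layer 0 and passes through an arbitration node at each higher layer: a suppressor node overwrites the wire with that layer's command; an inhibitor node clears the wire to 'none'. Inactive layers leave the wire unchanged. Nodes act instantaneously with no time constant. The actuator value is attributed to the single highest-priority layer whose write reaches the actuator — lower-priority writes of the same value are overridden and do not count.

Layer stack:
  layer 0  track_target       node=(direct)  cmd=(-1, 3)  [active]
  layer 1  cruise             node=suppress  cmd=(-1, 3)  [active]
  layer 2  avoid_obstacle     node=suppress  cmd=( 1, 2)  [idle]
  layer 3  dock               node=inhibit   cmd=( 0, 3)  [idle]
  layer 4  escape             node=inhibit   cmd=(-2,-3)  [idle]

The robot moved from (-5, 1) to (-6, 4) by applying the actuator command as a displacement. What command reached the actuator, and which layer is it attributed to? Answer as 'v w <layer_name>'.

displacement = (-6, 4) − (-5, 1) = (-1, 3)
layer 0 (track_target) active — direct: (-1, 3)
layer 1 (cruise) active — suppresses: (-1, 3)
layer 2 (avoid_obstacle) idle — unchanged: (-1, 3)
layer 3 (dock) idle — unchanged: (-1, 3)
layer 4 (escape) idle — unchanged: (-1, 3)
→ actuator (-1, 3) — from layer 1 (cruise)

-1 3 cruise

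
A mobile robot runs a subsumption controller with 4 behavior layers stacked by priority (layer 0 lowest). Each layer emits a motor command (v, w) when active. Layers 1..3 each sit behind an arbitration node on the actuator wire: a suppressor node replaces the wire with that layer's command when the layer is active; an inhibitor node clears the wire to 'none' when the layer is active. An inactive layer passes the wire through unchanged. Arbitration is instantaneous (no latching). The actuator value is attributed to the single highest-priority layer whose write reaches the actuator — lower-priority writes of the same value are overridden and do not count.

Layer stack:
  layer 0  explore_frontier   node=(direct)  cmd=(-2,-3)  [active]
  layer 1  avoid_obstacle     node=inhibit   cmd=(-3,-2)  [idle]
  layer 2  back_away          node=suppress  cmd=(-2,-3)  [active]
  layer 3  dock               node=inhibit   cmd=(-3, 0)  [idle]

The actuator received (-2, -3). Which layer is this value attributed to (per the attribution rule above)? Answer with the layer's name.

[0] explore_frontier on; wire := (-2, -3)
[1] avoid_obstacle off; pass (-2, -3)
[2] back_away on (suppress); wire := (-2, -3)
[3] dock off; pass (-2, -3)
output (-2, -3)
last writer: layer 2 = back_away

back_away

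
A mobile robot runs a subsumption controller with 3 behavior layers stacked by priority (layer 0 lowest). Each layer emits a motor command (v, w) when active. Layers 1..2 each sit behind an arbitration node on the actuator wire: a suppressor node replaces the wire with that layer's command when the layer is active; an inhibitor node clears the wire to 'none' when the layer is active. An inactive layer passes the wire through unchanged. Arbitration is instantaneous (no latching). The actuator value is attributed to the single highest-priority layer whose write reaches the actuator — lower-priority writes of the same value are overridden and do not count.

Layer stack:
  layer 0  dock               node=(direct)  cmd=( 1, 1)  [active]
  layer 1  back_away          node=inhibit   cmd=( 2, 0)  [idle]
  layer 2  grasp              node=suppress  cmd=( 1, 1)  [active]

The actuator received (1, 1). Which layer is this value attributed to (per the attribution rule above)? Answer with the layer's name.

L0 dock: active, feeds wire = (1, 1)
L1 back_away: idle → wire stays (1, 1)
L2 grasp: active, suppressor → wire = (1, 1)
actuator = (1, 1)
last writer: layer 2 = grasp

grasp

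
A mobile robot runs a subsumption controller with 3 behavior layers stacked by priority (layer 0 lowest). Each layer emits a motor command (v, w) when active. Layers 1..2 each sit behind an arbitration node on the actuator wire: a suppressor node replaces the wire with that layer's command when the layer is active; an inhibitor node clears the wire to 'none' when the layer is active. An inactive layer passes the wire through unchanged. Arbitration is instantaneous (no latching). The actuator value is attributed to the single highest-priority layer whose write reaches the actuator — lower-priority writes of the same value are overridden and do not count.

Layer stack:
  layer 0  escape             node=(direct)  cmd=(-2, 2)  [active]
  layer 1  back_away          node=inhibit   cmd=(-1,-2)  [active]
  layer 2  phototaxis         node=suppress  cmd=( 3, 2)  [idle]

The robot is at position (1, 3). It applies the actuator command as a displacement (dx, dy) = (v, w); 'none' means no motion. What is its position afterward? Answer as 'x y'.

1 3

layer 0 (escape) active — direct: (-2, 2)
layer 1 (back_away) active — inhibits: none
layer 2 (phototaxis) idle — unchanged: none
→ actuator none
position: (1, 3) + none = (1, 3)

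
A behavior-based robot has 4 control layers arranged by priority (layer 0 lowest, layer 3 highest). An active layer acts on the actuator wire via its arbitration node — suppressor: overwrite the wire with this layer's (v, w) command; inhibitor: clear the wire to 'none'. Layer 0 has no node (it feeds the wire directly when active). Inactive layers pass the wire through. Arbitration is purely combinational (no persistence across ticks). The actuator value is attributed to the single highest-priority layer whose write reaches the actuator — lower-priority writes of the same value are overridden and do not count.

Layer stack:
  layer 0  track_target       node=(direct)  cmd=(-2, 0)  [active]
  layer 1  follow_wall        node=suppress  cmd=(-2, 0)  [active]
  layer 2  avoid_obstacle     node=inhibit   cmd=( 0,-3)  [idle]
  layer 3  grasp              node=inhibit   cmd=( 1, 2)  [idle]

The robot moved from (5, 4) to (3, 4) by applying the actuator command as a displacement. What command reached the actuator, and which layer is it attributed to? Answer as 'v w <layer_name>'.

-2 0 follow_wall

displacement = (3, 4) − (5, 4) = (-2, 0)
[0] track_target on; wire := (-2, 0)
[1] follow_wall on (suppress); wire := (-2, 0)
[2] avoid_obstacle off; pass (-2, 0)
[3] grasp off; pass (-2, 0)
output (-2, 0) — from layer 1 (follow_wall)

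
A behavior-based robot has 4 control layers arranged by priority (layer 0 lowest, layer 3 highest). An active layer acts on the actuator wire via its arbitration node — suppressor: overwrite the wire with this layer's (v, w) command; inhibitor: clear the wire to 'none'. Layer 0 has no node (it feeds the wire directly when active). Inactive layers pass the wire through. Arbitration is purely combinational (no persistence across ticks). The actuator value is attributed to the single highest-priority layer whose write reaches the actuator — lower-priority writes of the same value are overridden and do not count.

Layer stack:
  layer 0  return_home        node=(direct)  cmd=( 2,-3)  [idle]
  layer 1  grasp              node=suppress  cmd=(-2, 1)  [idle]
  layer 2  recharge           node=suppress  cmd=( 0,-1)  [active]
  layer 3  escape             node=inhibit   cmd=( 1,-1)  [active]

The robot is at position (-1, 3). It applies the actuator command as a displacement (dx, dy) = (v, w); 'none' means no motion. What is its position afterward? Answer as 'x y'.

-1 3

layer 0 (return_home) idle — none
layer 1 (grasp) idle — unchanged: none
layer 2 (recharge) active — suppresses: (0, -1)
layer 3 (escape) active — inhibits: none
→ actuator none
position: (-1, 3) + none = (-1, 3)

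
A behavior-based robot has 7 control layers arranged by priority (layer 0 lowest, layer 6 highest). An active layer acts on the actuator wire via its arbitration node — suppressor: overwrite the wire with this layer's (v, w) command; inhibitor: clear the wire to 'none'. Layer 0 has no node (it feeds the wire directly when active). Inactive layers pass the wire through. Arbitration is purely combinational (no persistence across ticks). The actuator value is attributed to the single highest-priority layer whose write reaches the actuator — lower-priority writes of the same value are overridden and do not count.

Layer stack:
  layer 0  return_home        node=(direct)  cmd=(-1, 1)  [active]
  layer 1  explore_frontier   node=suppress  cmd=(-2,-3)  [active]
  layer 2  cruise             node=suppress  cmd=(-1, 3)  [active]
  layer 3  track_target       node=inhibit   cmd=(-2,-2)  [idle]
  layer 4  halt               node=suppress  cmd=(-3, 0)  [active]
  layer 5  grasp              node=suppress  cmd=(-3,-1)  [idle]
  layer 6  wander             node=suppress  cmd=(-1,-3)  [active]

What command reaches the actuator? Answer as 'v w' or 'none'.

[0] return_home on; wire := (-1, 1)
[1] explore_frontier on (suppress); wire := (-2, -3)
[2] cruise on (suppress); wire := (-1, 3)
[3] track_target off; pass (-1, 3)
[4] halt on (suppress); wire := (-3, 0)
[5] grasp off; pass (-3, 0)
[6] wander on (suppress); wire := (-1, -3)
output (-1, -3)

-1 -3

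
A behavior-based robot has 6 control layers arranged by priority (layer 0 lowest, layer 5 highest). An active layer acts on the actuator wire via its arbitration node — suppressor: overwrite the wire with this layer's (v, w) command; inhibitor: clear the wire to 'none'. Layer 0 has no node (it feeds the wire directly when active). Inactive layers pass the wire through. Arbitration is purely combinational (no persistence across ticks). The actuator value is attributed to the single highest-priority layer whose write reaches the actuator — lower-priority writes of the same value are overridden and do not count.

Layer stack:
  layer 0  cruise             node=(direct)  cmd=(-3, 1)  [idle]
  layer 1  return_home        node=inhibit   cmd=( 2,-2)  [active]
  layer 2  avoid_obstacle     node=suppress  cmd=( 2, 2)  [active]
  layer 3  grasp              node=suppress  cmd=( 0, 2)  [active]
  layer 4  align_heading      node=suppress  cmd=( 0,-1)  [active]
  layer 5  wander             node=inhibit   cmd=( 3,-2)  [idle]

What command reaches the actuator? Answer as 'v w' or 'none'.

layer 0 (cruise) idle — none
layer 1 (return_home) active — inhibits: none
layer 2 (avoid_obstacle) active — suppresses: (2, 2)
layer 3 (grasp) active — suppresses: (0, 2)
layer 4 (align_heading) active — suppresses: (0, -1)
layer 5 (wander) idle — unchanged: (0, -1)
→ actuator (0, -1)

0 -1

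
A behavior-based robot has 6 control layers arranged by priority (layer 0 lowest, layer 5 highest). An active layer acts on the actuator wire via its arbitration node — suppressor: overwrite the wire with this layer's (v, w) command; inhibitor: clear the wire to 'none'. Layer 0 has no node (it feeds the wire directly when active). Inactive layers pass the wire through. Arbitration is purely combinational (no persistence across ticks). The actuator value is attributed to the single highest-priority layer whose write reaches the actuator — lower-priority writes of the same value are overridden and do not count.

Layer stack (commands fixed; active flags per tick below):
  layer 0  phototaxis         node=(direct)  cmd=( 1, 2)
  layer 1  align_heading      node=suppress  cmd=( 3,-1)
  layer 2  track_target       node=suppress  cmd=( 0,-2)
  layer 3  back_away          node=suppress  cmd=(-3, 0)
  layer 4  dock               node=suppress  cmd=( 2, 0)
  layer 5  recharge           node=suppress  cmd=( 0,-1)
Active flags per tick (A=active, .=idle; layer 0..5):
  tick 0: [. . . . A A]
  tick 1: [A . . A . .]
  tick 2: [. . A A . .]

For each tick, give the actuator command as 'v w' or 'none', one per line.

0 -1
-3 0
-3 0

tick 0:
  L0 phototaxis: idle → wire = none
  L1 align_heading: idle → wire stays none
  L2 track_target: idle → wire stays none
  L3 back_away: idle → wire stays none
  L4 dock: active, suppressor → wire = (2, 0)
  L5 recharge: active, suppressor → wire = (0, -1)
  actuator = (0, -1)
tick 1:
  L0 phototaxis: active, feeds wire = (1, 2)
  L1 align_heading: idle → wire stays (1, 2)
  L2 track_target: idle → wire stays (1, 2)
  L3 back_away: active, suppressor → wire = (-3, 0)
  L4 dock: idle → wire stays (-3, 0)
  L5 recharge: idle → wire stays (-3, 0)
  actuator = (-3, 0)
tick 2:
  L0 phototaxis: idle → wire = none
  L1 align_heading: idle → wire stays none
  L2 track_target: active, suppressor → wire = (0, -2)
  L3 back_away: active, suppressor → wire = (-3, 0)
  L4 dock: idle → wire stays (-3, 0)
  L5 recharge: idle → wire stays (-3, 0)
  actuator = (-3, 0)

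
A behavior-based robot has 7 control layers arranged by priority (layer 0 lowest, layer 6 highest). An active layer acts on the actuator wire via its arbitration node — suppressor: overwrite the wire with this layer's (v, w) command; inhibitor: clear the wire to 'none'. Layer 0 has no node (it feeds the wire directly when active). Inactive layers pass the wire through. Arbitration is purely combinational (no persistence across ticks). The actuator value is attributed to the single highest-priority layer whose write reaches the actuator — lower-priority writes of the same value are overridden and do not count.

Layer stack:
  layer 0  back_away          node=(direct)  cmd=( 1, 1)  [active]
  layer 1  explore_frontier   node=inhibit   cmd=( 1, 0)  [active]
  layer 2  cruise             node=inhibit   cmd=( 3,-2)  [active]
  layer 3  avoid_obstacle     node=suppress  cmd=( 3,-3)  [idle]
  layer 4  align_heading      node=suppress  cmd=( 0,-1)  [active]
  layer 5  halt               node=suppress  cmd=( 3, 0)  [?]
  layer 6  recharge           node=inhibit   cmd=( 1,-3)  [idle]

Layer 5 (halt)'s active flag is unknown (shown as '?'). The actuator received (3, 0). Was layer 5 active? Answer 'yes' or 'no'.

yes

If layer 5 is active=yes:
  actuator would be (3, 0)
If layer 5 is active=no:
  actuator would be (0, -1)
Observed (3, 0), so layer 5 was active.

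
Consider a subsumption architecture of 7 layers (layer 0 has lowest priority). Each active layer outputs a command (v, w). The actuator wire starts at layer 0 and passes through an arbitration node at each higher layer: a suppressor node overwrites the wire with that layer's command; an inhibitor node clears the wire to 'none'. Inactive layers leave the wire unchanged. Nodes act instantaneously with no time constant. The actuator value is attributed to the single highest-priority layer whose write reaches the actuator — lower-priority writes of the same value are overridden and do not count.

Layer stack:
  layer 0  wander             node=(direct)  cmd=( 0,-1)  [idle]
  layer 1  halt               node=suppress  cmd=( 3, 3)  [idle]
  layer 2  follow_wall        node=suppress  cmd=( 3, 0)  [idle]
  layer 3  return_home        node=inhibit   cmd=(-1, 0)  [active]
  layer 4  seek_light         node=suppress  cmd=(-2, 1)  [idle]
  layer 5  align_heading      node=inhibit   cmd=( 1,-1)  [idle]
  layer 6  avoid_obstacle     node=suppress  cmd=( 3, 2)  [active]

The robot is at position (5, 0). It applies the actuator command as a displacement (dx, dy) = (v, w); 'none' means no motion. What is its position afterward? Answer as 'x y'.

L0 wander: idle → wire = none
L1 halt: idle → wire stays none
L2 follow_wall: idle → wire stays none
L3 return_home: active, inhibitor → wire = none
L4 seek_light: idle → wire stays none
L5 align_heading: idle → wire stays none
L6 avoid_obstacle: active, suppressor → wire = (3, 2)
actuator = (3, 2)
position: (5, 0) + (3, 2) = (8, 2)

8 2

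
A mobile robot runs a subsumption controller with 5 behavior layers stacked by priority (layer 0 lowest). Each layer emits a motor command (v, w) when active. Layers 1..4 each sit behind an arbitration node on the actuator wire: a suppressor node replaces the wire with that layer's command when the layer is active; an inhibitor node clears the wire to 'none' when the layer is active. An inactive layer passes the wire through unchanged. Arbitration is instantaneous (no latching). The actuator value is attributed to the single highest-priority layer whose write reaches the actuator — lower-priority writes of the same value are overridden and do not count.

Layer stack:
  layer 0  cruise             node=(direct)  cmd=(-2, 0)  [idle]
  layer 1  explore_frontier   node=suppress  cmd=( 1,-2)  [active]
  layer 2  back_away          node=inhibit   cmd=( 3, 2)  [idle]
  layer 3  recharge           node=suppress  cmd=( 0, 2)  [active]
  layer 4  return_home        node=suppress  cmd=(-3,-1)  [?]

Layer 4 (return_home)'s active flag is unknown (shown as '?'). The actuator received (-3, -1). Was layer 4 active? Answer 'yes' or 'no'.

yes

If layer 4 is active=yes:
  actuator would be (-3, -1)
If layer 4 is active=no:
  actuator would be (0, 2)
Observed (-3, -1), so layer 4 was active.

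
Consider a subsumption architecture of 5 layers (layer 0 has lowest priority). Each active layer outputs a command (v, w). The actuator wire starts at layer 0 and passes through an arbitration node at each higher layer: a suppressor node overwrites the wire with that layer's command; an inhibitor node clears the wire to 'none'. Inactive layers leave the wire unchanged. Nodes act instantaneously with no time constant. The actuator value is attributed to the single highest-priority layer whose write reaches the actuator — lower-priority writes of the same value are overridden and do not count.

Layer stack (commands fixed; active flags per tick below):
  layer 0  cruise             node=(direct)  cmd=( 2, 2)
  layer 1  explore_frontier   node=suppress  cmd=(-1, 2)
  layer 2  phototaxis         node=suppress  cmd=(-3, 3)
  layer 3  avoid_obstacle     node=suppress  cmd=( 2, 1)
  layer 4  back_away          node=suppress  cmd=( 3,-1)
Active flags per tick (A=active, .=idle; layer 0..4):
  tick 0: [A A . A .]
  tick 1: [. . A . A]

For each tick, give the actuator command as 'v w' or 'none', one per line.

tick 0:
  layer 0 (cruise) active — direct: (2, 2)
  layer 1 (explore_frontier) active — suppresses: (-1, 2)
  layer 2 (phototaxis) idle — unchanged: (-1, 2)
  layer 3 (avoid_obstacle) active — suppresses: (2, 1)
  layer 4 (back_away) idle — unchanged: (2, 1)
  → actuator (2, 1)
tick 1:
  layer 0 (cruise) idle — none
  layer 1 (explore_frontier) idle — unchanged: none
  layer 2 (phototaxis) active — suppresses: (-3, 3)
  layer 3 (avoid_obstacle) idle — unchanged: (-3, 3)
  layer 4 (back_away) active — suppresses: (3, -1)
  → actuator (3, -1)

2 1
3 -1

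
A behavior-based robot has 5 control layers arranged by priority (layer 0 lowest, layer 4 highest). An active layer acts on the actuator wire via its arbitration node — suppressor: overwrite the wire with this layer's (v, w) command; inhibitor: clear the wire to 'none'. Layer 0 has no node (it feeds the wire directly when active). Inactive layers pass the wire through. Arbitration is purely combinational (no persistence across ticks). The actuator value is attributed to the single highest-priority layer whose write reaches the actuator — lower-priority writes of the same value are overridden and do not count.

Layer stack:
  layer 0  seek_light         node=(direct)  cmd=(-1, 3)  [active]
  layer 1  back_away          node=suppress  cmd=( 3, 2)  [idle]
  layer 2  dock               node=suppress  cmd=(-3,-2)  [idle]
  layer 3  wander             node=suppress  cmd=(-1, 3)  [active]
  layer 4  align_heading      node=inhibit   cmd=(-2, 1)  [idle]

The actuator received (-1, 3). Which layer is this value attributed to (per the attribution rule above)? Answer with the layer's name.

layer 0 (seek_light) active — direct: (-1, 3)
layer 1 (back_away) idle — unchanged: (-1, 3)
layer 2 (dock) idle — unchanged: (-1, 3)
layer 3 (wander) active — suppresses: (-1, 3)
layer 4 (align_heading) idle — unchanged: (-1, 3)
→ actuator (-1, 3)
last writer: layer 3 = wander

wander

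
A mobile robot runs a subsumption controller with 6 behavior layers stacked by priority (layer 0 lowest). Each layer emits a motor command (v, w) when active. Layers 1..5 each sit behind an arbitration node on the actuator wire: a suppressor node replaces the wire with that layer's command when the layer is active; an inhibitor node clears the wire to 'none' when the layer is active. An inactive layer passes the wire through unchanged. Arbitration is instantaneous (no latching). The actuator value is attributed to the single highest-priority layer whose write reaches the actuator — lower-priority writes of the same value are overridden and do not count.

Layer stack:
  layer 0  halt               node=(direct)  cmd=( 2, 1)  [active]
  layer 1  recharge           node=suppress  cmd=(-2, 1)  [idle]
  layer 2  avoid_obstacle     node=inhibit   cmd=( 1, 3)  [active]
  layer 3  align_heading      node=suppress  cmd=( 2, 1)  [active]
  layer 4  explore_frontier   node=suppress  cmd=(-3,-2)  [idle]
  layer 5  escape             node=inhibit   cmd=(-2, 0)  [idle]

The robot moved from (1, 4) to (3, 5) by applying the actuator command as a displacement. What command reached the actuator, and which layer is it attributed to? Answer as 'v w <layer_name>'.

2 1 align_heading

displacement = (3, 5) − (1, 4) = (2, 1)
layer 0 (halt) active — direct: (2, 1)
layer 1 (recharge) idle — unchanged: (2, 1)
layer 2 (avoid_obstacle) active — inhibits: none
layer 3 (align_heading) active — suppresses: (2, 1)
layer 4 (explore_frontier) idle — unchanged: (2, 1)
layer 5 (escape) idle — unchanged: (2, 1)
→ actuator (2, 1) — from layer 3 (align_heading)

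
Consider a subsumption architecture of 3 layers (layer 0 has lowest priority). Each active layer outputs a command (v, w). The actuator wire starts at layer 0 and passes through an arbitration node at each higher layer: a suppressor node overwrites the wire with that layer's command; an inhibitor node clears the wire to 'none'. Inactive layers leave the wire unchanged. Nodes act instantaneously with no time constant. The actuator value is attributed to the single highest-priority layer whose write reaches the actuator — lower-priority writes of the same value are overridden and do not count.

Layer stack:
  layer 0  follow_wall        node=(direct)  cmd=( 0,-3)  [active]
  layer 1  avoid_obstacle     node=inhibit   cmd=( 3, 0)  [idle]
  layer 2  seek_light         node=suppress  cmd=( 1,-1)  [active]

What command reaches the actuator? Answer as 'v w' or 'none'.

1 -1

L0 follow_wall: active, feeds wire = (0, -3)
L1 avoid_obstacle: idle → wire stays (0, -3)
L2 seek_light: active, suppressor → wire = (1, -1)
actuator = (1, -1)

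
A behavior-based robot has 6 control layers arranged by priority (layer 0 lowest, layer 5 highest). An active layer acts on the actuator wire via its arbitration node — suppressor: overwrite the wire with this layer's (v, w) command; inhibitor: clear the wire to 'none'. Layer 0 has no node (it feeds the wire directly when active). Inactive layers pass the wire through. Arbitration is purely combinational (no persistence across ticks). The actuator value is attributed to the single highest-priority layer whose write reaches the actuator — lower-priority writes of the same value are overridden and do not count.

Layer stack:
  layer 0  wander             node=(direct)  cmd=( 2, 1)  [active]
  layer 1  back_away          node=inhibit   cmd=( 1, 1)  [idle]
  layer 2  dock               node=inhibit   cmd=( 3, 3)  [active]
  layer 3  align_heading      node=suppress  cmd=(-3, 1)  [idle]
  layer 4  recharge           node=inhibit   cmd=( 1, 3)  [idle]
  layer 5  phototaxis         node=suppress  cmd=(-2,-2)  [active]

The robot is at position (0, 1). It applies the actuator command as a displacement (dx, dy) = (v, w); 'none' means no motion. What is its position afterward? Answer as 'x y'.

-2 -1

[0] wander on; wire := (2, 1)
[1] back_away off; pass (2, 1)
[2] dock on (inhibit); wire := none
[3] align_heading off; pass none
[4] recharge off; pass none
[5] phototaxis on (suppress); wire := (-2, -2)
output (-2, -2)
position: (0, 1) + (-2, -2) = (-2, -1)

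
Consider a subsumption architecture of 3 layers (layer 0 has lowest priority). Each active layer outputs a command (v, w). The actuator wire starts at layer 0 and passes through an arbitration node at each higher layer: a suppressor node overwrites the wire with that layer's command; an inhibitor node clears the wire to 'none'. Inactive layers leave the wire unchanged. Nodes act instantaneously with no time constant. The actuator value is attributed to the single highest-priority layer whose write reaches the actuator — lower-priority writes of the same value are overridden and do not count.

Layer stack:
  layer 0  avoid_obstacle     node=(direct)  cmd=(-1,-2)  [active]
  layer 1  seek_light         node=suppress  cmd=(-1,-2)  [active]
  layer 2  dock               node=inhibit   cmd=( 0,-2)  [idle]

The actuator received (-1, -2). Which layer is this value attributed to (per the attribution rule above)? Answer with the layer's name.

seek_light

L0 avoid_obstacle: active, feeds wire = (-1, -2)
L1 seek_light: active, suppressor → wire = (-1, -2)
L2 dock: idle → wire stays (-1, -2)
actuator = (-1, -2)
last writer: layer 1 = seek_light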